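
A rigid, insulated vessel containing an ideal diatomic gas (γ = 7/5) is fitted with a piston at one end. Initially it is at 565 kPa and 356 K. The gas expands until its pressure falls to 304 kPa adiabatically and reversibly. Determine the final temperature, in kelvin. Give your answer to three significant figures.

Along an adiabat T P^((1−γ)/γ) is constant, so T₂ = T₁ (P₂/P₁)^((γ−1)/γ).
T₂ = 356 × (304/565)^(2/7) = 298.2 K.

T₂ ≈ 298 K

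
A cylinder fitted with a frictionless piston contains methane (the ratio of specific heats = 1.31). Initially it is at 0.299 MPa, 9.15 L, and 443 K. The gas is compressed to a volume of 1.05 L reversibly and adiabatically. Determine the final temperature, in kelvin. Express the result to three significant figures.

For a reversible adiabat TV^(γ−1) is constant, so T₂ = T₁ (V₁/V₂)^(γ−1).
T₂ = 443 × (9.15/1.05)^(0.31) = 866.7 K.

T₂ ≈ 867 K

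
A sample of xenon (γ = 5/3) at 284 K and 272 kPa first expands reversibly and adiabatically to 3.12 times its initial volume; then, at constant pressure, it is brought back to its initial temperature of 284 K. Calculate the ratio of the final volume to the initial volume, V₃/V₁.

Adiabatic step: V₂/V₁ = 3.12; T₂ = T₁·(1/3.12)^(2/3) = 133 K.
Isobaric step: V₃/V₂ = T₃/T₂ = 284/133.
V₃/V₁ = (V₂/V₁)(V₃/V₂) = 3.12 × (284/133) = 6.662.

V₃/V₁ ≈ 6.66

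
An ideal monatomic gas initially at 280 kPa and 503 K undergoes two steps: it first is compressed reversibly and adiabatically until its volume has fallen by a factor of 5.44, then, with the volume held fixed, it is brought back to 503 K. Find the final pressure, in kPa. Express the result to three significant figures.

P₃ ≈ 1520 kPa

For a monatomic ideal gas γ = 5/3.
Adiabatic step (PV^γ = const): P₂ = 280×5.44^(5/3) = 4711 kPa; T₂ = 503×5.44^(2/3) = 1556 K.
Isochoric: P₃ = P₂(T₃/T₂) = 4711 × (503/1556) = 1523 kPa.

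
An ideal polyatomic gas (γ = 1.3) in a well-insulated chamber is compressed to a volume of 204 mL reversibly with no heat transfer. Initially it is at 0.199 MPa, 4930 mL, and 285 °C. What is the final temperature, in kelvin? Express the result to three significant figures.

Adiabatic: T₁V₁^(γ−1) = T₂V₂^(γ−1) ⇒ T₂ = T₁ (V₁/V₂)^(γ−1).
T₁ = 285 °C = 558.1 K.
T₂ = 558.1 × (4930/204)^(0.3) = 1451 K.

T₂ ≈ 1450 K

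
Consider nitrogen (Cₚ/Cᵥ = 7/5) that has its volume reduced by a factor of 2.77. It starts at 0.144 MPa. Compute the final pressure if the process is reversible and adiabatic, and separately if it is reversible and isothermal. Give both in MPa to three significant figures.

adiabatic: 0.600 MPa; isothermal: 0.399 MPa

Isothermal: P₂ = P₁(V₁/V₂) = 0.144×2.77 = 0.3989 MPa.
Adiabatic: P₂ = P₁(V₁/V₂)^γ = 0.144×2.77^(7/5) = 0.5996 MPa.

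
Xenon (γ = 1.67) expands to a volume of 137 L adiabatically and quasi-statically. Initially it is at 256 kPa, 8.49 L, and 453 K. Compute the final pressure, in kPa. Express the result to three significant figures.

Adiabatic: P₁V₁^γ = P₂V₂^γ ⇒ P₂ = P₁ (V₁/V₂)^γ.
P₂ = 256 × (8.49/137)^(1.67) = 2.461 kPa.

P₂ ≈ 2.46 kPa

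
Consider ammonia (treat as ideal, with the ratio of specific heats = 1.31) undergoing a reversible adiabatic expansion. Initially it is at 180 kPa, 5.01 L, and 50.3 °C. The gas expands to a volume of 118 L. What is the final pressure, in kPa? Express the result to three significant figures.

P₂ ≈ 2.87 kPa

Adiabatic: P₁V₁^γ = P₂V₂^γ ⇒ P₂ = P₁ (V₁/V₂)^γ.
P₂ = 180 × (5.01/118)^(1.31) = 2.87 kPa.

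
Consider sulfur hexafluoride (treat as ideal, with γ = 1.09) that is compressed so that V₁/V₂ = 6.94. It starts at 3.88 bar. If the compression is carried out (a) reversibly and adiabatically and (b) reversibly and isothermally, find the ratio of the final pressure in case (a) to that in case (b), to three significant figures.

P_adiabatic / P_isothermal ≈ 1.19

Isothermal: P_b = P₁(V₁/V₂) = 3.88×6.94.
Adiabatic: P_a = P₁(V₁/V₂)^γ = 3.88×6.94^(1.09).
P_a/P_b = (V₁/V₂)^(γ−1) = 6.94^(0.09) = 1.19.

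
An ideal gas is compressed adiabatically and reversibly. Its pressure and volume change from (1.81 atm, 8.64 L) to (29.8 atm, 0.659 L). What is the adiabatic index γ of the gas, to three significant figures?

γ ≈ 1.09

PV^γ = const ⇒ γ = ln(P₂/P₁) / ln(V₁/V₂).
γ = ln(29.8/1.81) / ln(8.64/0.659) = 1.088.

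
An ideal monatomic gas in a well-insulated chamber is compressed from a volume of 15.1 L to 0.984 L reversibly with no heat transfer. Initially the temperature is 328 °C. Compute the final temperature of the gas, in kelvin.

Adiabatic: T₁V₁^(γ−1) = T₂V₂^(γ−1) ⇒ T₂ = T₁ (V₁/V₂)^(γ−1).
For a monatomic ideal gas γ = 5/3, so γ−1 = 2/3.
T₁ = 328 °C = 601.1 K.
T₂ = 601.1 × (15.1/0.984)^(2/3) = 3712 K.

T₂ ≈ 3710 K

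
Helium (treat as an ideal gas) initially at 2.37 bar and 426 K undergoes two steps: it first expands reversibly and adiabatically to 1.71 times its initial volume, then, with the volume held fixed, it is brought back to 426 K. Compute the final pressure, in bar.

P₃ ≈ 1.39 bar

For a monatomic ideal gas γ = 5/3.
Adiabatic step (PV^γ = const): P₂ = 2.37×(1/1.71)^(5/3) = 0.9692 bar; T₂ = 426×(1/1.71)^(2/3) = 297.9 K.
Isochoric: P₃ = P₂(T₃/T₂) = 0.9692 × (426/297.9) = 1.386 bar.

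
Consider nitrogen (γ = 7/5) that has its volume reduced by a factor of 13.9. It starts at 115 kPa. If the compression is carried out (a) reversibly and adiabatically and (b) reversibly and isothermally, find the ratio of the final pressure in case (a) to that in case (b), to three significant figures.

Isothermal: P_b = P₁(V₁/V₂) = 115×13.9.
Adiabatic: P_a = P₁(V₁/V₂)^γ = 115×13.9^(7/5).
P_a/P_b = (V₁/V₂)^(γ−1) = 13.9^(2/5) = 2.866.

P_adiabatic / P_isothermal ≈ 2.87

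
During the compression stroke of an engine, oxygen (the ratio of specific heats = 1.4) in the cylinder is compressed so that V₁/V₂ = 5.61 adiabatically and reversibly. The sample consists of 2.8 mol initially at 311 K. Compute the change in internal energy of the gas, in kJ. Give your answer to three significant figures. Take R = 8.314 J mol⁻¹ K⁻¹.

ΔU ≈ 18.0 kJ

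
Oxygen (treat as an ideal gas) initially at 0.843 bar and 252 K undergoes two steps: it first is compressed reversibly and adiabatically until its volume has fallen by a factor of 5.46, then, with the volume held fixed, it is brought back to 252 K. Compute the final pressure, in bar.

P₃ ≈ 4.60 bar

For a diatomic ideal gas γ = 7/5.
Adiabatic step (PV^γ = const): P₂ = 0.843×5.46^(7/5) = 9.076 bar; T₂ = 252×5.46^(2/5) = 496.9 K.
Isochoric: P₃ = P₂(T₃/T₂) = 9.076 × (252/496.9) = 4.603 bar.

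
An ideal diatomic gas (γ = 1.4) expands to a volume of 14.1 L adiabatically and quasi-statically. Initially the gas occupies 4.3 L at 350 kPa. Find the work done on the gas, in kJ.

P₂ = P₁(V₁/V₂)^γ = 350×(4.3/14.1)^(1.4) = 66.38 kPa.
For a reversible adiabat, W_by_gas = (P₁V₁ − P₂V₂)/(γ−1).
W_by = (350000×0.0043 − 66380×0.0141) / (0.4) = 1423 J.
W_on_gas = −W_by = -1423 J.

W ≈ -1.42 kJ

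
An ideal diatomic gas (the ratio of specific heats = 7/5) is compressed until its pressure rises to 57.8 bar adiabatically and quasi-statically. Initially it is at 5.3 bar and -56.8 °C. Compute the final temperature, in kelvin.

Adiabatic: T₂/T₁ = (P₂/P₁)^((γ−1)/γ).
T₁ = -56.8 °C = 216.3 K.
T₂ = 216.3 × (57.8/5.3)^(2/7) = 428.2 K.

T₂ ≈ 428 K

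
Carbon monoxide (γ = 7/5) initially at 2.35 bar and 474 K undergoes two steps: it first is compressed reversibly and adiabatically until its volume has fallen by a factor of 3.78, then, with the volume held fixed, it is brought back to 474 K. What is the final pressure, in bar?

P₃ ≈ 8.88 bar

Adiabatic step (PV^γ = const): P₂ = 2.35×3.78^(7/5) = 15.12 bar; T₂ = 474×3.78^(2/5) = 806.8 K.
Isochoric: P₃ = P₂(T₃/T₂) = 15.12 × (474/806.8) = 8.883 bar.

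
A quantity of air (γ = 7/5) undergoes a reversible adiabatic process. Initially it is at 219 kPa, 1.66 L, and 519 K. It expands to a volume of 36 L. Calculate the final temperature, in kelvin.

T₂ ≈ 152 K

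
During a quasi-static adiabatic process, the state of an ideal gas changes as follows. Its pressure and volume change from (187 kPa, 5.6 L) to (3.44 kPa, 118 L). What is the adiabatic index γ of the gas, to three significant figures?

γ ≈ 1.31

PV^γ = const ⇒ γ = ln(P₂/P₁) / ln(V₁/V₂).
γ = ln(3.44/187) / ln(5.6/118) = 1.311.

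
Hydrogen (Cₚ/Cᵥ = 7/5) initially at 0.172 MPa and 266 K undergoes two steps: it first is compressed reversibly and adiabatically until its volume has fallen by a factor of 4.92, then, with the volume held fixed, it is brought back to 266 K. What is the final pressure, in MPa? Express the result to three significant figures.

P₃ ≈ 0.846 MPa

Adiabatic step (PV^γ = const): P₂ = 0.172×4.92^(7/5) = 1.601 MPa; T₂ = 266×4.92^(2/5) = 503.1 K.
Isochoric: P₃ = P₂(T₃/T₂) = 1.601 × (266/503.1) = 0.8462 MPa.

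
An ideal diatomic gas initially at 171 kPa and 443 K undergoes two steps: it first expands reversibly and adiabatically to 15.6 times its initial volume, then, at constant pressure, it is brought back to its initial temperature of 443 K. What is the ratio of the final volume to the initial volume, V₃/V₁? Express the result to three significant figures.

V₃/V₁ ≈ 46.8

For a diatomic ideal gas γ = 7/5.
Adiabatic step: V₂/V₁ = 15.6; T₂ = T₁·(1/15.6)^(2/5) = 147.6 K.
Isobaric step: V₃/V₂ = T₃/T₂ = 443/147.6.
V₃/V₁ = (V₂/V₁)(V₃/V₂) = 15.6 × (443/147.6) = 46.81.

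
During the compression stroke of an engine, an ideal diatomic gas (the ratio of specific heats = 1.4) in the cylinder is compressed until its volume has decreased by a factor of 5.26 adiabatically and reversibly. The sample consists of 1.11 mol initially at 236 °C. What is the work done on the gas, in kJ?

For a reversible adiabat TV^(γ−1) is constant, so T₂ = T₁ (V₁/V₂)^(γ−1).
T₁ = 236 °C = 509.1 K.
T₂ = 509.1 × 5.26^(0.4) = 989.1 K.
Q = 0, so ΔU = W_on_gas = nCᵥΔT with Cᵥ = R/(γ−1) = 20.79 J/(mol·K).
ΔU = 1.11 × 20.79 × (989.1 − 509.1) = 11070 J.

W ≈ 11.1 kJ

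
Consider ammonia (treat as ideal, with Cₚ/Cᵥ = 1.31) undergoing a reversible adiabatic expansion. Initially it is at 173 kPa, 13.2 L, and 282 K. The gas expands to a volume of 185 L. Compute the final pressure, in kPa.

P₂ ≈ 5.45 kPa

Since PV^γ is constant along a reversible adiabat, P₂ = P₁ (V₁/V₂)^γ.
P₂ = 173 × (13.2/185)^(1.31) = 5.445 kPa.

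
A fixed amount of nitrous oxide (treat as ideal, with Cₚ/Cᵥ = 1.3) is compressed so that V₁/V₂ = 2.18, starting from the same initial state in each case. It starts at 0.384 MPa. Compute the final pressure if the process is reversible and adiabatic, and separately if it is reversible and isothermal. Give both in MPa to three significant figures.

adiabatic: 1.06 MPa; isothermal: 0.837 MPa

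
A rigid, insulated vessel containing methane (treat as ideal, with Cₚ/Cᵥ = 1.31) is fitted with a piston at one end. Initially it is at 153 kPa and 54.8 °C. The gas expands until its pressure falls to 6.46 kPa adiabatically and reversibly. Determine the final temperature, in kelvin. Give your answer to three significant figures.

Along an adiabat T P^((1−γ)/γ) is constant, so T₂ = T₁ (P₂/P₁)^((γ−1)/γ).
T₁ = 54.8 °C = 327.9 K.
T₂ = 327.9 × (6.46/153)^(0.237) = 155.1 K.

T₂ ≈ 155 K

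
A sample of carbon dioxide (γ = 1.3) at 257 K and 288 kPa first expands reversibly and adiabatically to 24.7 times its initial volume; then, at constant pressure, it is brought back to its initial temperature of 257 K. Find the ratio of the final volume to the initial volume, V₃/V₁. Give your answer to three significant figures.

V₃/V₁ ≈ 64.6

Adiabatic step: V₂/V₁ = 24.7; T₂ = T₁·(1/24.7)^(0.3) = 98.2 K.
Isobaric step: V₃/V₂ = T₃/T₂ = 257/98.2.
V₃/V₁ = (V₂/V₁)(V₃/V₂) = 24.7 × (257/98.2) = 64.64.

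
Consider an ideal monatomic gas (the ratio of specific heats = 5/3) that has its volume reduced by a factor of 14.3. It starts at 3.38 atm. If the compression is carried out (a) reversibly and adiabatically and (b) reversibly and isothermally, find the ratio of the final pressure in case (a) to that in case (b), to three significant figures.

P_adiabatic / P_isothermal ≈ 5.89

Isothermal: P_b = P₁(V₁/V₂) = 3.38×14.3.
Adiabatic: P_a = P₁(V₁/V₂)^γ = 3.38×14.3^(5/3).
P_a/P_b = (V₁/V₂)^(γ−1) = 14.3^(2/3) = 5.891.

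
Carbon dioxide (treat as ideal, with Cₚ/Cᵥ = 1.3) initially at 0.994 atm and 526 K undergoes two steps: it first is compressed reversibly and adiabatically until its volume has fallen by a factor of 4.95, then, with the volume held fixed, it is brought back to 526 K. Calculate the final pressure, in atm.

Adiabatic step (PV^γ = const): P₂ = 0.994×4.95^(1.3) = 7.95 atm; T₂ = 526×4.95^(0.3) = 849.9 K.
Isochoric: P₃ = P₂(T₃/T₂) = 7.95 × (526/849.9) = 4.92 atm.

P₃ ≈ 4.92 atm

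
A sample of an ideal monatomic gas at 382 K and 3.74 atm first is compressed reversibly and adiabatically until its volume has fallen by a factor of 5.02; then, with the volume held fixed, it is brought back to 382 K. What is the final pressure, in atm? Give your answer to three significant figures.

P₃ ≈ 18.8 atm

For a monatomic ideal gas γ = 5/3.
Adiabatic step (PV^γ = const): P₂ = 3.74×5.02^(5/3) = 55.04 atm; T₂ = 382×5.02^(2/3) = 1120 K.
Isochoric: P₃ = P₂(T₃/T₂) = 55.04 × (382/1120) = 18.77 atm.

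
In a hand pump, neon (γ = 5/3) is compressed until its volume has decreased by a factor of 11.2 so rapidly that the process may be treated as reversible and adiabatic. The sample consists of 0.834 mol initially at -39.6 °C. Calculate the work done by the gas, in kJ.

Adiabatic: T₁V₁^(γ−1) = T₂V₂^(γ−1) ⇒ T₂ = T₁ (V₁/V₂)^(γ−1).
T₁ = -39.6 °C = 233.5 K.
T₂ = 233.5 × 11.2^(2/3) = 1169 K.
Q = 0, so ΔU = W_on_gas = nCᵥΔT with Cᵥ = R/(γ−1) = 12.47 J/(mol·K).
ΔU = 0.834 × 12.47 × (1169 − 233.5) = 9731 J.
Work done by the gas = −ΔU = -9731 J.

W ≈ -9.73 kJ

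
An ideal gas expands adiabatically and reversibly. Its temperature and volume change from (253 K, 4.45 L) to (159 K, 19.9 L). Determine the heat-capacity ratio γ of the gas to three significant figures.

TV^(γ−1) = const ⇒ γ − 1 = ln(T₂/T₁) / ln(V₁/V₂).
γ = 1 + ln(159/253) / ln(4.45/19.9) = 1.31.

γ ≈ 1.31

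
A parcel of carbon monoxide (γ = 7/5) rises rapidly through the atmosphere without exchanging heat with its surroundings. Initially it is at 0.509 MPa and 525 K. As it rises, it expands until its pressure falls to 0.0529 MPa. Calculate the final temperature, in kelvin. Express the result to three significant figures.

Adiabatic: T₂/T₁ = (P₂/P₁)^((γ−1)/γ).
T₂ = 525 × (0.0529/0.509)^(2/7) = 274.9 K.

T₂ ≈ 275 K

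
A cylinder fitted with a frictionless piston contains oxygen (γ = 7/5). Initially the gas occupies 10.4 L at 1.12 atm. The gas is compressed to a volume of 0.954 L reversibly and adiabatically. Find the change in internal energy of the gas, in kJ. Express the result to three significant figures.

ΔU ≈ 4.72 kJ

P₂ = P₁(V₁/V₂)^γ = 1.12×(10.4/0.954)^(7/5) = 31.75 atm.
For a reversible adiabat, W_by_gas = (P₁V₁ − P₂V₂)/(γ−1).
W_by = (113500×0.0104 − 3.217×10^6×0.000954) / (2/5) = -4721 J.
Q = 0 ⇒ ΔU = −W_by = 4721 J.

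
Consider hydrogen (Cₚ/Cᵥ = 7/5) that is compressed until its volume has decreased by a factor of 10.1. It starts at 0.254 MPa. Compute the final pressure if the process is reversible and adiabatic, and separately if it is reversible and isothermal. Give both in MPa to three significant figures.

adiabatic: 6.47 MPa; isothermal: 2.57 MPa

Isothermal: P₂ = P₁(V₁/V₂) = 0.254×10.1 = 2.565 MPa.
Adiabatic: P₂ = P₁(V₁/V₂)^γ = 0.254×10.1^(7/5) = 6.47 MPa.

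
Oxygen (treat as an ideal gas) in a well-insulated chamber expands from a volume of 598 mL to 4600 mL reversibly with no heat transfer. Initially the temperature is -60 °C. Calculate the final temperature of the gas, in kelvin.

For a reversible adiabat TV^(γ−1) is constant, so T₂ = T₁ (V₁/V₂)^(γ−1).
For a diatomic ideal gas γ = 7/5, so γ−1 = 2/5.
T₁ = -60 °C = 213.1 K.
T₂ = 213.1 × (598/4600)^(2/5) = 94.25 K.

T₂ ≈ 94.2 K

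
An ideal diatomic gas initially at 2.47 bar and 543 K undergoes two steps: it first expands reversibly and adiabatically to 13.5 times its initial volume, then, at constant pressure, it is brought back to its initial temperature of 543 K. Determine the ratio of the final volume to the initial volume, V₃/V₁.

For a diatomic ideal gas γ = 7/5.
Adiabatic step: V₂/V₁ = 13.5; T₂ = T₁·(1/13.5)^(2/5) = 191.7 K.
Isobaric step: V₃/V₂ = T₃/T₂ = 543/191.7.
V₃/V₁ = (V₂/V₁)(V₃/V₂) = 13.5 × (543/191.7) = 38.24.

V₃/V₁ ≈ 38.2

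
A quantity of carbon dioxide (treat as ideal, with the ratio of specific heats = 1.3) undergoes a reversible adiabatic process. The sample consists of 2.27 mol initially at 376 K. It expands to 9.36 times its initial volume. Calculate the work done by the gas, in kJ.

W ≈ 11.6 kJ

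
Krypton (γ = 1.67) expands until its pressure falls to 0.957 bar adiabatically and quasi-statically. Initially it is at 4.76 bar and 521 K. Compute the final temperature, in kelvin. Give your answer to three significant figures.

Adiabatic: T₂/T₁ = (P₂/P₁)^((γ−1)/γ).
T₂ = 521 × (0.957/4.76)^(0.401) = 273.7 K.

T₂ ≈ 274 K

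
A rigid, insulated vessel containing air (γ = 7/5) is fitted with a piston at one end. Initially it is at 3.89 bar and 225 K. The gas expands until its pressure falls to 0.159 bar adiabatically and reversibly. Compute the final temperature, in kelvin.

Adiabatic: T₂/T₁ = (P₂/P₁)^((γ−1)/γ).
T₂ = 225 × (0.159/3.89)^(2/7) = 90.25 K.

T₂ ≈ 90.3 K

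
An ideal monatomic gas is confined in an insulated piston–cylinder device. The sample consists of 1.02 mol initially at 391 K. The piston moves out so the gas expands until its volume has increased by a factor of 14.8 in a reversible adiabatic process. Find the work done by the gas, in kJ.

W ≈ 4.15 kJ

For a reversible adiabat TV^(γ−1) is constant, so T₂ = T₁ (V₁/V₂)^(γ−1).
γ = 5/3 for a monatomic ideal gas, so γ−1 = 2/3.
T₂ = 391 × (1/14.8)^(2/3) = 64.86 K.
Q = 0, so ΔU = W_on_gas = nCᵥΔT with Cᵥ = R/(γ−1) = 12.47 J/(mol·K).
ΔU = 1.02 × 12.47 × (64.86 − 391) = -4149 J.
Work done by the gas = −ΔU = 4149 J.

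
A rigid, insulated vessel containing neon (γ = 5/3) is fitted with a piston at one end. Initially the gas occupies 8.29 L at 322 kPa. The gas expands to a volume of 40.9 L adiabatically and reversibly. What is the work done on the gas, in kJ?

W ≈ -2.62 kJ

P₂ = P₁(V₁/V₂)^γ = 322×(8.29/40.9)^(5/3) = 22.52 kPa.
For a reversible adiabat, W_by_gas = (P₁V₁ − P₂V₂)/(γ−1).
W_by = (322000×0.00829 − 22520×0.0409) / (2/3) = 2622 J.
W_on_gas = −W_by = -2622 J.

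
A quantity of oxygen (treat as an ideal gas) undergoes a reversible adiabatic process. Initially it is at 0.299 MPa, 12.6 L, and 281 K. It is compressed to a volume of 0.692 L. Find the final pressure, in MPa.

P₂ ≈ 17.4 MPa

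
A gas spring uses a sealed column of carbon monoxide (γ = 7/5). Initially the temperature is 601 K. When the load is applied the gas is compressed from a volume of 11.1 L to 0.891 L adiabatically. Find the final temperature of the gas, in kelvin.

Adiabatic: T₁V₁^(γ−1) = T₂V₂^(γ−1) ⇒ T₂ = T₁ (V₁/V₂)^(γ−1).
T₂ = 601 × (11.1/0.891)^(2/5) = 1648 K.

T₂ ≈ 1650 K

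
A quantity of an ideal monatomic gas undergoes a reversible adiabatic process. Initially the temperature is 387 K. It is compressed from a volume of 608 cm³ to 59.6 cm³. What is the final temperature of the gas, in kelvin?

Adiabatic: T₁V₁^(γ−1) = T₂V₂^(γ−1) ⇒ T₂ = T₁ (V₁/V₂)^(γ−1).
For a monatomic ideal gas γ = 5/3, so γ−1 = 2/3.
T₂ = 387 × (608/59.6)^(2/3) = 1820 K.

T₂ ≈ 1820 K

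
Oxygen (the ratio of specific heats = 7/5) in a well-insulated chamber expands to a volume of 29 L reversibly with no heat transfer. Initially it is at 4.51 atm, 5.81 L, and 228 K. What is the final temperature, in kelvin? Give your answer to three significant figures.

T₂ ≈ 120 K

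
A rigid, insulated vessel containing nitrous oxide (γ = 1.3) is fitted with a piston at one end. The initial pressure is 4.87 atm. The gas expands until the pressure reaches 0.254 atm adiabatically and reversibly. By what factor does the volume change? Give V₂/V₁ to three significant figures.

From PV^γ = const, V₂/V₁ = (P₁/P₂)^(1/γ).
V₂/V₁ = (4.87/0.254)^(0.769) = 9.698.

V₂/V₁ ≈ 9.70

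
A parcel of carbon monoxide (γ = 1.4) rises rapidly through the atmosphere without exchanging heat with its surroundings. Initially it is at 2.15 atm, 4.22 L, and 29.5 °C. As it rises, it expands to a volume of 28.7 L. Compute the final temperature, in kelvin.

T₂ ≈ 141 K

For a reversible adiabat TV^(γ−1) is constant, so T₂ = T₁ (V₁/V₂)^(γ−1).
T₁ = 29.5 °C = 302.6 K.
T₂ = 302.6 × (4.22/28.7)^(0.4) = 140.6 K.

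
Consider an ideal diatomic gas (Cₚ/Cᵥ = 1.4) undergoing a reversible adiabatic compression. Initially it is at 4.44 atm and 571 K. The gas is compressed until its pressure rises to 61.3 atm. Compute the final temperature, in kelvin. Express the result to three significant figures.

Adiabatic: T₂/T₁ = (P₂/P₁)^((γ−1)/γ).
T₂ = 571 × (61.3/4.44)^(0.286) = 1209 K.

T₂ ≈ 1210 K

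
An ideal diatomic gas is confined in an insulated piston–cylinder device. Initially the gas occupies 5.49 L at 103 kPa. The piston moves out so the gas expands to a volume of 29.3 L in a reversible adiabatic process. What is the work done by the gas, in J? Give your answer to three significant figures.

W ≈ 690 J

γ = 7/5 for a diatomic ideal gas.
P₂ = P₁(V₁/V₂)^γ = 103×(5.49/29.3)^(7/5) = 9.877 kPa.
For a reversible adiabat, W_by_gas = (P₁V₁ − P₂V₂)/(γ−1).
W_by = (103000×0.00549 − 9877×0.0293) / (2/5) = 690.2 J.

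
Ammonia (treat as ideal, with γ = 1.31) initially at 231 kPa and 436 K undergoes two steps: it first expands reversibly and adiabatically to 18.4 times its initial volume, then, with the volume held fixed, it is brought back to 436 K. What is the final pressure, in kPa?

Adiabatic step (PV^γ = const): P₂ = 231×(1/18.4)^(1.31) = 5.09 kPa; T₂ = 436×(1/18.4)^(0.31) = 176.8 K.
Isochoric: P₃ = P₂(T₃/T₂) = 5.09 × (436/176.8) = 12.55 kPa.

P₃ ≈ 12.6 kPa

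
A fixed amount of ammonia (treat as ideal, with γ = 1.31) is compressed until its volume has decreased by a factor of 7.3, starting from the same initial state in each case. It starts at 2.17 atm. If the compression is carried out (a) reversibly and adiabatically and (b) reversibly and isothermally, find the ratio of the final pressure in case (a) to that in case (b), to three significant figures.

P_adiabatic / P_isothermal ≈ 1.85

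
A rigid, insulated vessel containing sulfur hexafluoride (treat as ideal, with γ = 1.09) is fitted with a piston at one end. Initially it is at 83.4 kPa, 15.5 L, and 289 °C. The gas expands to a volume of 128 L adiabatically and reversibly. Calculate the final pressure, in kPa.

Adiabatic: P₁V₁^γ = P₂V₂^γ ⇒ P₂ = P₁ (V₁/V₂)^γ.
P₂ = 83.4 × (15.5/128)^(1.09) = 8.352 kPa.

P₂ ≈ 8.35 kPa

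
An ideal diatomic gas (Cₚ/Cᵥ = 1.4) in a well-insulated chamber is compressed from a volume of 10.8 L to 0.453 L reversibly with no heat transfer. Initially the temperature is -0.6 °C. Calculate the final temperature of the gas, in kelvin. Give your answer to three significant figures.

T₂ ≈ 969 K

Adiabatic: T₁V₁^(γ−1) = T₂V₂^(γ−1) ⇒ T₂ = T₁ (V₁/V₂)^(γ−1).
T₁ = -0.6 °C = 272.5 K.
T₂ = 272.5 × (10.8/0.453)^(0.4) = 969.1 K.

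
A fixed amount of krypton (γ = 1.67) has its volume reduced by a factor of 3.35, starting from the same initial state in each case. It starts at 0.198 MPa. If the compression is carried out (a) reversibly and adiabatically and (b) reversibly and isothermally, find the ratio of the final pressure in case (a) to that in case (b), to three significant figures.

Isothermal: P_b = P₁(V₁/V₂) = 0.198×3.35.
Adiabatic: P_a = P₁(V₁/V₂)^γ = 0.198×3.35^(1.67).
P_a/P_b = (V₁/V₂)^(γ−1) = 3.35^(0.67) = 2.248.

P_adiabatic / P_isothermal ≈ 2.25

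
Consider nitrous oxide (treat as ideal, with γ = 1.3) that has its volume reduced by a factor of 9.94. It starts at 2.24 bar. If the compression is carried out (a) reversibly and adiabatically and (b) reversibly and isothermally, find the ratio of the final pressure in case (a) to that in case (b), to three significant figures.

P_adiabatic / P_isothermal ≈ 1.99

Isothermal: P_b = P₁(V₁/V₂) = 2.24×9.94.
Adiabatic: P_a = P₁(V₁/V₂)^γ = 2.24×9.94^(1.3).
P_a/P_b = (V₁/V₂)^(γ−1) = 9.94^(0.3) = 1.992.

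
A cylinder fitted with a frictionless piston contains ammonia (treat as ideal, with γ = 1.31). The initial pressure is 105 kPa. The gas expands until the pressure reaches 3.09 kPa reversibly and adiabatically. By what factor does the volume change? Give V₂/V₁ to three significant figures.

From PV^γ = const, V₂/V₁ = (P₁/P₂)^(1/γ).
V₂/V₁ = (105/3.09)^(0.763) = 14.75.

V₂/V₁ ≈ 14.8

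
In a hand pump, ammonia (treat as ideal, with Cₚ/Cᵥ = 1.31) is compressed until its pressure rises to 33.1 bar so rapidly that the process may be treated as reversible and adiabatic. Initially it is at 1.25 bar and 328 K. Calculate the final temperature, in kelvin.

T₂ ≈ 712 K

Along an adiabat T P^((1−γ)/γ) is constant, so T₂ = T₁ (P₂/P₁)^((γ−1)/γ).
T₂ = 328 × (33.1/1.25)^(0.237) = 712.2 K.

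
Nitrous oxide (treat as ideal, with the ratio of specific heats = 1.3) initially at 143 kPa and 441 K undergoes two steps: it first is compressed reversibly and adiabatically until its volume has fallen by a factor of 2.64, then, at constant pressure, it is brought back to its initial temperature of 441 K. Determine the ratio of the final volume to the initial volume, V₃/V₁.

V₃/V₁ ≈ 0.283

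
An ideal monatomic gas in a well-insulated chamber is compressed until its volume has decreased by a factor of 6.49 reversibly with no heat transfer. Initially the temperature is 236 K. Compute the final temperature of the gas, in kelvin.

T₂ ≈ 821 K

Adiabatic: T₁V₁^(γ−1) = T₂V₂^(γ−1) ⇒ T₂ = T₁ (V₁/V₂)^(γ−1).
For a monatomic ideal gas γ = 5/3, so γ−1 = 2/3.
T₂ = 236 × 6.49^(2/3) = 821.1 K.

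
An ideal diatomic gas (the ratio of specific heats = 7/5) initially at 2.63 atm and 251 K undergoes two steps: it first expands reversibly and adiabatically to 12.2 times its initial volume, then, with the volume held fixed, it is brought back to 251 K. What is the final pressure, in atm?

P₃ ≈ 0.216 atm

Adiabatic step (PV^γ = const): P₂ = 2.63×(1/12.2)^(7/5) = 0.07926 atm; T₂ = 251×(1/12.2)^(2/5) = 92.28 K.
Isochoric: P₃ = P₂(T₃/T₂) = 0.07926 × (251/92.28) = 0.2156 atm.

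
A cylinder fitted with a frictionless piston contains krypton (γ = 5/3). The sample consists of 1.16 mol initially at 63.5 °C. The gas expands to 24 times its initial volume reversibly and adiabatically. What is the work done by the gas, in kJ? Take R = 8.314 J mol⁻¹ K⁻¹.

W ≈ 4.28 kJ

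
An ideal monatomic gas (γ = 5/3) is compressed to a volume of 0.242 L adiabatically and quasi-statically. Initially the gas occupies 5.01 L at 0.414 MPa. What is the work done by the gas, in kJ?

W ≈ -20.3 kJ

P₂ = P₁(V₁/V₂)^γ = 0.414×(5.01/0.242)^(5/3) = 64.62 MPa.
For a reversible adiabat, W_by_gas = (P₁V₁ − P₂V₂)/(γ−1).
W_by = (414000×0.00501 − 6.462×10^7×0.000242) / (2/3) = -20350 J.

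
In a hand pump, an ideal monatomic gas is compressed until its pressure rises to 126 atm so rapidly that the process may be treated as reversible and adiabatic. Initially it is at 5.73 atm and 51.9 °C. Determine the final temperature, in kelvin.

Adiabatic: T₂/T₁ = (P₂/P₁)^((γ−1)/γ).
For a monatomic ideal gas γ = 5/3, so (γ−1)/γ = 2/5.
T₁ = 51.9 °C = 325 K.
T₂ = 325 × (126/5.73)^(2/5) = 1119 K.

T₂ ≈ 1120 K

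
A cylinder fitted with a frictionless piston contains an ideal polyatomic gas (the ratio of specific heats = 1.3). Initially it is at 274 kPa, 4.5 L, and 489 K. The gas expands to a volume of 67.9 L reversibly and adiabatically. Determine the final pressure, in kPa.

Since PV^γ is constant along a reversible adiabat, P₂ = P₁ (V₁/V₂)^γ.
P₂ = 274 × (4.5/67.9)^(1.3) = 8.044 kPa.

P₂ ≈ 8.04 kPa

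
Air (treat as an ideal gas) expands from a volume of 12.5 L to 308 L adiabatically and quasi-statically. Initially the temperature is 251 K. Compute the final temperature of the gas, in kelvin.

T₂ ≈ 69.7 K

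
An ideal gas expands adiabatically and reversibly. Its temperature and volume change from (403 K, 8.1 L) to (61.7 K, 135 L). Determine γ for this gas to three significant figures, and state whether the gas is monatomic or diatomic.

γ ≈ 1.67; monatomic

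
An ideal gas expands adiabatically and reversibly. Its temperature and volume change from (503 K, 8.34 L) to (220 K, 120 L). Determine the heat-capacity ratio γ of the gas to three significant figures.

TV^(γ−1) = const ⇒ γ − 1 = ln(T₂/T₁) / ln(V₁/V₂).
γ = 1 + ln(220/503) / ln(8.34/120) = 1.31.

γ ≈ 1.31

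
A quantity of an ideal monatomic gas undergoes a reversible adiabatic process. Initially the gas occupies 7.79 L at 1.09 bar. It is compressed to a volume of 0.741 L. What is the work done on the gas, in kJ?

γ = 5/3 for a monatomic ideal gas.
P₂ = P₁(V₁/V₂)^γ = 1.09×(7.79/0.741)^(5/3) = 54.99 bar.
For a reversible adiabat, W_by_gas = (P₁V₁ − P₂V₂)/(γ−1).
W_by = (109000×0.00779 − 5.499×10^6×0.000741) / (2/3) = -4839 J.
W_on_gas = −W_by = 4839 J.

W ≈ 4.84 kJ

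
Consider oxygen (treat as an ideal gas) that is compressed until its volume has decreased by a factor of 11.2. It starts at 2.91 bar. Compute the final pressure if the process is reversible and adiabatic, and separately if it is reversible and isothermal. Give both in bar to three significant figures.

For a diatomic ideal gas γ = 7/5.
Isothermal: P₂ = P₁(V₁/V₂) = 2.91×11.2 = 32.59 bar.
Adiabatic: P₂ = P₁(V₁/V₂)^γ = 2.91×11.2^(7/5) = 85.66 bar.

adiabatic: 85.7 bar; isothermal: 32.6 bar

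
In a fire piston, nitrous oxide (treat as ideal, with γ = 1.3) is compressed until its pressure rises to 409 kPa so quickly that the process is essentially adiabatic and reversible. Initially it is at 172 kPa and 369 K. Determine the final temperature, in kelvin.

T₂ ≈ 451 K

Along an adiabat T P^((1−γ)/γ) is constant, so T₂ = T₁ (P₂/P₁)^((γ−1)/γ).
T₂ = 369 × (409/172)^(0.231) = 450.7 K.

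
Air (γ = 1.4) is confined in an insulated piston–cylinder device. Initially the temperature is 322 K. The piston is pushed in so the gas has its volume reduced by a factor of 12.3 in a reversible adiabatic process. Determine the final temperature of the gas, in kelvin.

T₂ ≈ 879 K

Adiabatic: T₁V₁^(γ−1) = T₂V₂^(γ−1) ⇒ T₂ = T₁ (V₁/V₂)^(γ−1).
T₂ = 322 × 12.3^(0.4) = 878.7 K.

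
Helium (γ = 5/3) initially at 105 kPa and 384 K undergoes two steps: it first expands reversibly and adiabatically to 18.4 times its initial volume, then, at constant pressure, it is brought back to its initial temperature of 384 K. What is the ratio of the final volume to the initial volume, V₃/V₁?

Adiabatic step: V₂/V₁ = 18.4; T₂ = T₁·(1/18.4)^(2/3) = 55.1 K.
Isobaric step: V₃/V₂ = T₃/T₂ = 384/55.1.
V₃/V₁ = (V₂/V₁)(V₃/V₂) = 18.4 × (384/55.1) = 128.2.

V₃/V₁ ≈ 128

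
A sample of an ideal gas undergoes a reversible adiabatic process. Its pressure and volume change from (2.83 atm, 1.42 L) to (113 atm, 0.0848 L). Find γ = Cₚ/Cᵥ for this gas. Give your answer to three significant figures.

PV^γ = const ⇒ γ = ln(P₂/P₁) / ln(V₁/V₂).
γ = ln(113/2.83) / ln(1.42/0.0848) = 1.308.

γ ≈ 1.31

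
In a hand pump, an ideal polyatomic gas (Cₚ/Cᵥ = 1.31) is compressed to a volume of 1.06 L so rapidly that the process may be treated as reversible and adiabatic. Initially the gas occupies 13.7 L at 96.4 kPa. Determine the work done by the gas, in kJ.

P₂ = P₁(V₁/V₂)^γ = 96.4×(13.7/1.06)^(1.31) = 2754 kPa.
For a reversible adiabat, W_by_gas = (P₁V₁ − P₂V₂)/(γ−1).
W_by = (96400×0.0137 − 2.754×10^6×0.00106) / (0.31) = -5158 J.

W ≈ -5.16 kJ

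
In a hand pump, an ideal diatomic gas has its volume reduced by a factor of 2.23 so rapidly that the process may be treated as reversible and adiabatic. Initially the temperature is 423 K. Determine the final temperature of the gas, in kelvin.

For a reversible adiabat TV^(γ−1) is constant, so T₂ = T₁ (V₁/V₂)^(γ−1).
For a diatomic ideal gas γ = 7/5, so γ−1 = 2/5.
T₂ = 423 × 2.23^(2/5) = 583 K.

T₂ ≈ 583 K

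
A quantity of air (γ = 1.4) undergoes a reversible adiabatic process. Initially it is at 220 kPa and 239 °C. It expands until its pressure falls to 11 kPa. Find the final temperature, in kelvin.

Along an adiabat T P^((1−γ)/γ) is constant, so T₂ = T₁ (P₂/P₁)^((γ−1)/γ).
T₁ = 239 °C = 512.1 K.
T₂ = 512.1 × (11/220)^(0.286) = 217.6 K.

T₂ ≈ 218 K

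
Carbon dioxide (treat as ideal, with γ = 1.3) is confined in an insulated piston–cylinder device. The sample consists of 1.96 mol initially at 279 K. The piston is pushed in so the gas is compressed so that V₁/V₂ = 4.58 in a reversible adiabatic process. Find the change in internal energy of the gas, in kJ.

For a reversible adiabat TV^(γ−1) is constant, so T₂ = T₁ (V₁/V₂)^(γ−1).
T₂ = 279 × 4.58^(0.3) = 440.4 K.
Q = 0, so ΔU = W_on_gas = nCᵥΔT with Cᵥ = R/(γ−1) = 27.71 J/(mol·K).
ΔU = 1.96 × 27.71 × (440.4 − 279) = 8768 J.

ΔU ≈ 8.77 kJ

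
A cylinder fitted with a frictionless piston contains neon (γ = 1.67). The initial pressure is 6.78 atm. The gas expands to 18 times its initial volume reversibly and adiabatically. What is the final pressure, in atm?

Adiabatic: P₁V₁^γ = P₂V₂^γ ⇒ P₂ = P₁ (V₁/V₂)^γ.
P₂ = 6.78 × (1/18)^(1.67) = 0.05432 atm.

P₂ ≈ 0.0543 atm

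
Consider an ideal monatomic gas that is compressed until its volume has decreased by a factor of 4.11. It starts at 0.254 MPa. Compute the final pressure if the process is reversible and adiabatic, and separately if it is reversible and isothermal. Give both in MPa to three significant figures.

For a monatomic ideal gas γ = 5/3.
Isothermal: P₂ = P₁(V₁/V₂) = 0.254×4.11 = 1.044 MPa.
Adiabatic: P₂ = P₁(V₁/V₂)^γ = 0.254×4.11^(5/3) = 2.679 MPa.

adiabatic: 2.68 MPa; isothermal: 1.04 MPa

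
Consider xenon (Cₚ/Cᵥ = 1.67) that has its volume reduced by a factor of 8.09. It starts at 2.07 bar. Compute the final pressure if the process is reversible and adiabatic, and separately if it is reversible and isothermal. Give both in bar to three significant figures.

adiabatic: 68.0 bar; isothermal: 16.7 bar

Isothermal: P₂ = P₁(V₁/V₂) = 2.07×8.09 = 16.75 bar.
Adiabatic: P₂ = P₁(V₁/V₂)^γ = 2.07×8.09^(1.67) = 67.96 bar.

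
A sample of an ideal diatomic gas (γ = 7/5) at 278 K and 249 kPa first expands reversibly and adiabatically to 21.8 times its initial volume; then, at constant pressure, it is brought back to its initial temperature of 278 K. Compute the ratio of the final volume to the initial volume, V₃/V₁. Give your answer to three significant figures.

V₃/V₁ ≈ 74.8

Adiabatic step: V₂/V₁ = 21.8; T₂ = T₁·(1/21.8)^(2/5) = 81.03 K.
Isobaric step: V₃/V₂ = T₃/T₂ = 278/81.03.
V₃/V₁ = (V₂/V₁)(V₃/V₂) = 21.8 × (278/81.03) = 74.79.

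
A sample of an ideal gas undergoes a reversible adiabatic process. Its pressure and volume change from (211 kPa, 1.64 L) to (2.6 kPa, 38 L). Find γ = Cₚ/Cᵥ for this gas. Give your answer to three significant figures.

γ ≈ 1.40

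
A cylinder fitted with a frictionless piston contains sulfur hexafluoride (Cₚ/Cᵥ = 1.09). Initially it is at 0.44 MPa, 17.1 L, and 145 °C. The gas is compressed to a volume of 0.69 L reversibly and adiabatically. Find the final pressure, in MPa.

Adiabatic: P₁V₁^γ = P₂V₂^γ ⇒ P₂ = P₁ (V₁/V₂)^γ.
P₂ = 0.44 × (17.1/0.69)^(1.09) = 14.56 MPa.

P₂ ≈ 14.6 MPa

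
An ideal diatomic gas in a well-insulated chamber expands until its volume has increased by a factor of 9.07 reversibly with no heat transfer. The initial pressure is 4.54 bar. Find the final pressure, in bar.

Adiabatic: P₁V₁^γ = P₂V₂^γ ⇒ P₂ = P₁ (V₁/V₂)^γ.
For a diatomic ideal gas γ = 7/5.
P₂ = 4.54 × (1/9.07)^(7/5) = 0.2072 bar.

P₂ ≈ 0.207 bar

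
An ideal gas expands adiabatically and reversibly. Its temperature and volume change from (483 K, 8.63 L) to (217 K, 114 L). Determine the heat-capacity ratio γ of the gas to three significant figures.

γ ≈ 1.31

TV^(γ−1) = const ⇒ γ − 1 = ln(T₂/T₁) / ln(V₁/V₂).
γ = 1 + ln(217/483) / ln(8.63/114) = 1.31.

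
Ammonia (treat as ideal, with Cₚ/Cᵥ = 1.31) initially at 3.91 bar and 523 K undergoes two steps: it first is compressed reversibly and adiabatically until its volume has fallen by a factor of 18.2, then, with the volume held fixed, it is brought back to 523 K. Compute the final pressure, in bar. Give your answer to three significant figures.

Adiabatic step (PV^γ = const): P₂ = 3.91×18.2^(1.31) = 174.9 bar; T₂ = 523×18.2^(0.31) = 1286 K.
Isochoric: P₃ = P₂(T₃/T₂) = 174.9 × (523/1286) = 71.16 bar.

P₃ ≈ 71.2 bar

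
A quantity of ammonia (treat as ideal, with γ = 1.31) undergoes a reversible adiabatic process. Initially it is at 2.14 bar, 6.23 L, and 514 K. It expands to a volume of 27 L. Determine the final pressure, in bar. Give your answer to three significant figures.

Since PV^γ is constant along a reversible adiabat, P₂ = P₁ (V₁/V₂)^γ.
P₂ = 2.14 × (6.23/27)^(1.31) = 0.3134 bar.

P₂ ≈ 0.313 bar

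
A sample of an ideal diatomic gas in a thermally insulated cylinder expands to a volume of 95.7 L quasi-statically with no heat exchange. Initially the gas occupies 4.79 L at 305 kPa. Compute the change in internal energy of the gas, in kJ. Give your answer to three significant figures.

ΔU ≈ -2.55 kJ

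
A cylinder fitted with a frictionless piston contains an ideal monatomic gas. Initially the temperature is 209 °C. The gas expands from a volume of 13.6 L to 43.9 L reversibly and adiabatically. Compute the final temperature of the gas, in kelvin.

T₂ ≈ 221 K

Adiabatic: T₁V₁^(γ−1) = T₂V₂^(γ−1) ⇒ T₂ = T₁ (V₁/V₂)^(γ−1).
For a monatomic ideal gas γ = 5/3, so γ−1 = 2/3.
T₁ = 209 °C = 482.1 K.
T₂ = 482.1 × (13.6/43.9)^(2/3) = 220.7 K.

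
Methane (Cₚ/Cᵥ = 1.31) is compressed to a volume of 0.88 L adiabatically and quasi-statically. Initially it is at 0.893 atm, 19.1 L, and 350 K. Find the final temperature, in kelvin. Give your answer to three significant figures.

Adiabatic: T₁V₁^(γ−1) = T₂V₂^(γ−1) ⇒ T₂ = T₁ (V₁/V₂)^(γ−1).
T₂ = 350 × (19.1/0.88)^(0.31) = 908.7 K.

T₂ ≈ 909 K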